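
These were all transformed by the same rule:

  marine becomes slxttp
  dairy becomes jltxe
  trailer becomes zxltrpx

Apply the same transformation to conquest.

The rule splits by letter class: vowels +11, consonants +6.
For conquest: c(cons)+6=i, o(vowel)+11=z, n(cons)+6=t, q(cons)+6=w, u(vowel)+11=f, e(vowel)+11=p, s(cons)+6=y, t(cons)+6=z.

iztwfpyz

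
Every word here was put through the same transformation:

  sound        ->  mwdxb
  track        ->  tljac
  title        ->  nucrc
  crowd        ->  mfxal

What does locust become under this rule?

The output letters match the input read backwards, each shifted +9: sound reversed is dnuos. Read the word backwards and shift each letter +9.
On locust: reverse → tsucol; then shift: t+9=c, s+9=b, u+9=d, c+9=l, o+9=x, l+9=u.

cbdlxu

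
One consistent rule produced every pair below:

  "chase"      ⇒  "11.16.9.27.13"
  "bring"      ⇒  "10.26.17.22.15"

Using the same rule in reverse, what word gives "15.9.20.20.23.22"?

gallon

c is letter #3 and maps to 11: an offset of 8. Each letter is replaced by its alphabet position (a=1..z=26) + 8.
Undoing it on 15.9.20.20.23.22: 15→(15−8)÷1=7=g, 9→(9−8)÷1=1=a, 20→(20−8)÷1=12=l, 20→(20−8)÷1=12=l, 23→(23−8)÷1=15=o, 22→(22−8)÷1=14=n.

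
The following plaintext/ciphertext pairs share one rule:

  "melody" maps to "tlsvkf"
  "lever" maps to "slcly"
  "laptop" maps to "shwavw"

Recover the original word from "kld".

dew

Compare letters: m→t is +7, e→l is +7, l→s is +7 — a constant shift. This is a Caesar cipher with shift 7.
Decoding kld: k−7=d, l−7=e, d−7=w.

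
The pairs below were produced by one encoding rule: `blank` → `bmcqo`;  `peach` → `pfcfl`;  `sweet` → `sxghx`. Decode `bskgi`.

bride

In blank: b→b is +0, l→m is +1, a→c is +2, n→q is +3 — the shift increases by 1 each position. The shift increases by 1 at each position, starting from +0: 0, 1, 2, ….
Decoding bskgi: b−0=b, s−1=r, k−2=i, g−3=d, i−4=e.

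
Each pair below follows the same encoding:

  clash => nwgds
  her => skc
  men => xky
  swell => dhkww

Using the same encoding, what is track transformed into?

The shift depends on letter class: consonant c→n is +11, but vowel a→g is +6. Two shifts are in play — +6 for a/e/i/o/u, +11 for every other letter.
Applying it to track: t(cons)+11=e, r(cons)+11=c, a(vowel)+6=g, c(cons)+11=n, k(cons)+11=v.

ecgnv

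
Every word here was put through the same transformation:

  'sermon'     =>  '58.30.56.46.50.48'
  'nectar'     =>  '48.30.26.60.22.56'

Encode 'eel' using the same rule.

s(#19)→58 and e(#5)→30: differences scale by 2, so n = 2·pos + 20. With a=1..z=26, the number is 2·pos + 20.
On eel: e=5→30, e=5→30, l=12→44.

30.30.44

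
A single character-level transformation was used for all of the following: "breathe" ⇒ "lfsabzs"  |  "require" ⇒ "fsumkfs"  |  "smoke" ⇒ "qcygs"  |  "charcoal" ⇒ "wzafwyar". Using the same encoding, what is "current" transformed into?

b(1)→l(11) and r(17)→f(5) fit y≡11x+0 (mod 26); the inverse of 11 mod 26 is 19. This is an affine cipher: with a=0,…,z=25, each position x becomes (11x+0) mod 26.
On current: c(2)→11·2+0≡22=w; u(20)→11·20+0≡12=m; r(17)→11·17+0≡5=f; r(17)→11·17+0≡5=f; e(4)→11·4+0≡18=s; n(13)→11·13+0≡13=n; t(19)→11·19+0≡1=b (all mod 26).

wmffsnb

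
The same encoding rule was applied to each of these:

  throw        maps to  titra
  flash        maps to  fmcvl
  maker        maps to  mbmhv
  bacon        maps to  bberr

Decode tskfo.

trick

Each letter shifts forward by its position index (0, 1, 2, …) — the shift grows by one for each successive letter.
Undoing it on tskfo: t−0=t, s−1=r, k−2=i, f−3=c, o−4=k.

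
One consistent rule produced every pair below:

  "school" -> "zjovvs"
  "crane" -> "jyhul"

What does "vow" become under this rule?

Compare letters: s→z is +7, c→j is +7, h→o is +7 — a constant shift. It's a constant shift of +7 (ROT7).
Applying it to vow: v+7=c, o+7=v, w+7=d.

cvd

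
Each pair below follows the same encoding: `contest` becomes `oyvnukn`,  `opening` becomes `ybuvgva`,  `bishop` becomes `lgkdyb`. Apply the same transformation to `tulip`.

nqpgb

c(2)→o(14) and o(14)→y(24) fit y≡3x+8 (mod 26); the inverse of 3 mod 26 is 9. Each letter's alphabet position (a=0..z=25) is mapped through 3·x+8 mod 26 — an affine cipher.
For tulip: t(19)→3·19+8≡13=n; u(20)→3·20+8≡16=q; l(11)→3·11+8≡15=p; i(8)→3·8+8≡6=g; p(15)→3·15+8≡1=b (all mod 26).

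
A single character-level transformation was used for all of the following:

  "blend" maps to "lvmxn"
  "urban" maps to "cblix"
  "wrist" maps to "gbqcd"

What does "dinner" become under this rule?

nqxxmb

Two shifts are in play — +8 for a/e/i/o/u, +10 for every other letter.
On dinner: d(cons)+10=n, i(vowel)+8=q, n(cons)+10=x, n(cons)+10=x, e(vowel)+8=m, r(cons)+10=b.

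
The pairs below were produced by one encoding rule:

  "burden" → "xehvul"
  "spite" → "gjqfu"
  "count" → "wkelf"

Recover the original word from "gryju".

b(1)→x(23) and u(20)→e(4) fit y≡25x+24 (mod 26); the inverse of 25 mod 26 is 25. This is an affine cipher: with a=0,…,z=25, each position x becomes (25x+24) mod 26.
Undoing it on gryju: g(6)→25·(6−24)≡18=s; r(17)→25·(17−24)≡7=h; y(24)→25·(24−24)≡0=a; j(9)→25·(9−24)≡15=p; u(20)→25·(20−24)≡4=e (all mod 26).

shape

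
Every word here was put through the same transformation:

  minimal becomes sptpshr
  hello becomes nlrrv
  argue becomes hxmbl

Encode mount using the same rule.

Vowels shift forward by 7 and consonants shift forward by 6.
Applying it to mount: m(cons)+6=s, o(vowel)+7=v, u(vowel)+7=b, n(cons)+6=t, t(cons)+6=z.

svbtz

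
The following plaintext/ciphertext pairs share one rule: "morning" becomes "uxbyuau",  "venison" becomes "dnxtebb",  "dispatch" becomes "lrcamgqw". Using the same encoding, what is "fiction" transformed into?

The shift increases by 1 at each position, starting from +8: 8, 9, 10, ….
Applying it to fiction: f+8=n, i+9=r, c+10=m, t+11=e, i+12=u, o+13=b, n+14=b.

nrmeubb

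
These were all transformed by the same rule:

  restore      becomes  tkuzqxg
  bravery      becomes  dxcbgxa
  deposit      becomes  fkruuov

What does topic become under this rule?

A repeating key of period 2 is used — shifts +2, +6 over and over.
For topic: t+2=v, o+6=u, p+2=r, i+6=o, c+2=e.

vuroe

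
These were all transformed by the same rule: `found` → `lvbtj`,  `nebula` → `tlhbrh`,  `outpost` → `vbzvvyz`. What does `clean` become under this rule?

The shift depends on letter class: consonant f→l is +6, but vowel o→v is +7. Two shifts are in play — +7 for a/e/i/o/u, +6 for every other letter.
On clean: c(cons)+6=i, l(cons)+6=r, e(vowel)+7=l, a(vowel)+7=h, n(cons)+6=t.

irlht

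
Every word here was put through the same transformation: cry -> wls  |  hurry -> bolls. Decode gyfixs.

melody

Compare letters: c→w is +20, r→l is +20, y→s is +20 — a constant shift. This is a Caesar cipher with shift 20.
Undoing it on gyfixs: g−20=m, y−20=e, f−20=l, i−20=o, x−20=d, s−20=y.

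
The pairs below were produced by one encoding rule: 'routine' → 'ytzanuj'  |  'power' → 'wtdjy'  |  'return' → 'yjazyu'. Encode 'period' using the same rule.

The rule splits by letter class: vowels +5, consonants +7.
For period: p(cons)+7=w, e(vowel)+5=j, r(cons)+7=y, i(vowel)+5=n, o(vowel)+5=t, d(cons)+7=k.

wjyntk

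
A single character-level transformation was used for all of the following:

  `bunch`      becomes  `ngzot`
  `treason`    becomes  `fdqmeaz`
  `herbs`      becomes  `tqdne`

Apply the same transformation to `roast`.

This is a Caesar cipher with shift 12.
Applying it to roast: r+12=d, o+12=a, a+12=m, s+12=e, t+12=f.

damef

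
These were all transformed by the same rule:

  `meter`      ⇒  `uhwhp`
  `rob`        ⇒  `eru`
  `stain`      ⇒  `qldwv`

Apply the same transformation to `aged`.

ghjd

The output letters match the input read backwards, each shifted +3: meter reversed is retem. Read the word backwards and shift each letter +3.
For aged: reverse → dega; then shift: d+3=g, e+3=h, g+3=j, a+3=d.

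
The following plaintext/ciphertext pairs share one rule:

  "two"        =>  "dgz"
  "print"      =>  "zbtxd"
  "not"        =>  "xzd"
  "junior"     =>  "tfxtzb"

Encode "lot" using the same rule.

vzd

Vowels shift forward by 11 and consonants shift forward by 10.
Applying it to lot: l(cons)+10=v, o(vowel)+11=z, t(cons)+10=d.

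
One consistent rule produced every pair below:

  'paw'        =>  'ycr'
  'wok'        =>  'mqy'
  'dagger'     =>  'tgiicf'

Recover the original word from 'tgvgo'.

meter

The output letters match the input read backwards, each shifted +2: paw reversed is wap. Read the word backwards and shift each letter +2.
Undoing it on tgvgo: shift back: t−2=r, g−2=e, v−2=t, g−2=e, o−2=m → retem; then reverse → meter.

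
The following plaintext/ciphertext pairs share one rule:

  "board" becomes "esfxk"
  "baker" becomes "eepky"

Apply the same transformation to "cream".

In board: b→e is +3, o→s is +4, a→f is +5, r→x is +6 — the shift increases by 1 each position. Each letter shifts forward by (position + 3), i.e. 3, 4, 5, … — the shift grows by one for each successive letter.
On cream: c+3=f, r+4=v, e+5=j, a+6=g, m+7=t.

fvjgt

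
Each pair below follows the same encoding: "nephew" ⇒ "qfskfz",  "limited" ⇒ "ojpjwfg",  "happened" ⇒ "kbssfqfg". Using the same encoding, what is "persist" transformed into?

sfuvjvw

The rule splits by letter class: vowels +1, consonants +3.
Applying it to persist: p(cons)+3=s, e(vowel)+1=f, r(cons)+3=u, s(cons)+3=v, i(vowel)+1=j, s(cons)+3=v, t(cons)+3=w.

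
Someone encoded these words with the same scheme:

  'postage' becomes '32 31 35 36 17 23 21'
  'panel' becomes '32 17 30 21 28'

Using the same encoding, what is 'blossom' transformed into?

p is letter #16 and maps to 32: an offset of 16. Each letter is replaced by its alphabet position (a=1..z=26) + 16.
Applying it to blossom: b=2→18, l=12→28, o=15→31, s=19→35, s=19→35, o=15→31, m=13→29.

18 28 31 35 35 31 29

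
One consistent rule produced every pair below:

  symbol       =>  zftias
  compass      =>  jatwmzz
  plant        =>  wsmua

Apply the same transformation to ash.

mzo

Vowels shift forward by 12 and consonants shift forward by 7.
Applying it to ash: a(vowel)+12=m, s(cons)+7=z, h(cons)+7=o.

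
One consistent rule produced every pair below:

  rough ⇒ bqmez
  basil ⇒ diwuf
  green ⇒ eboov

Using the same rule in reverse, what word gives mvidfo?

unable

r(17)→b(1) and o(14)→q(16) fit y≡21x+8 (mod 26); the inverse of 21 mod 26 is 5. Each letter's alphabet position (a=0..z=25) is mapped through 21·x+8 mod 26 — an affine cipher.
Reversing it on mvidfo: m(12)→5·(12−8)≡20=u; v(21)→5·(21−8)≡13=n; i(8)→5·(8−8)≡0=a; d(3)→5·(3−8)≡1=b; f(5)→5·(5−8)≡11=l; o(14)→5·(14−8)≡4=e (all mod 26).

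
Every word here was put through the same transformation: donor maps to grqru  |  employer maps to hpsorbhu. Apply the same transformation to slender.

vohqghu

Each letter is shifted forward by 3 in the alphabet (a Caesar shift of +3).
Applying it to slender: s+3=v, l+3=o, e+3=h, n+3=q, d+3=g, e+3=h, r+3=u.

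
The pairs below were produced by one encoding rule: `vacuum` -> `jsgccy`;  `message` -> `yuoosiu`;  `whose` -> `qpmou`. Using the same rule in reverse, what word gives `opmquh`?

shower

v(21)→j(9) and a(0)→s(18) fit y≡7x+18 (mod 26); the inverse of 7 mod 26 is 15. This is an affine cipher: with a=0,…,z=25, each position x becomes (7x+18) mod 26.
Undoing it on opmquh: o(14)→15·(14−18)≡18=s; p(15)→15·(15−18)≡7=h; m(12)→15·(12−18)≡14=o; q(16)→15·(16−18)≡22=w; u(20)→15·(20−18)≡4=e; h(7)→15·(7−18)≡17=r (all mod 26).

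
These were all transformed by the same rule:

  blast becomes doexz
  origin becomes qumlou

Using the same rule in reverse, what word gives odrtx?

Each letter shifts forward by (position + 2), i.e. 2, 3, 4, … — the shift grows by one for each successive letter.
Decoding odrtx: o−2=m, d−3=a, r−4=n, t−5=o, x−6=r.

manor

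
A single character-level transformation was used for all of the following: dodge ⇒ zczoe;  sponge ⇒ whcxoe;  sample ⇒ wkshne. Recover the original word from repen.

rebel

d(3)→z(25) and o(14)→c(2) fit y≡5x+10 (mod 26); the inverse of 5 mod 26 is 21. This is an affine cipher: with a=0,…,z=25, each position x becomes (5x+10) mod 26.
Undoing it on repen: r(17)→21·(17−10)≡17=r; e(4)→21·(4−10)≡4=e; p(15)→21·(15−10)≡1=b; e(4)→21·(4−10)≡4=e; n(13)→21·(13−10)≡11=l (all mod 26).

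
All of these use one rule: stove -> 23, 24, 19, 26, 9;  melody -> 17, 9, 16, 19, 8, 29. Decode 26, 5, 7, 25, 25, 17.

s is letter #19 and maps to 23: an offset of 4. Letters become their 1-based position plus 4 (so a→5, b→6, …).
Undoing it on 26, 5, 7, 25, 25, 17: 26→(26−4)÷1=22=v, 5→(5−4)÷1=1=a, 7→(7−4)÷1=3=c, 25→(25−4)÷1=21=u, 25→(25−4)÷1=21=u, 17→(17−4)÷1=13=m.

vacuum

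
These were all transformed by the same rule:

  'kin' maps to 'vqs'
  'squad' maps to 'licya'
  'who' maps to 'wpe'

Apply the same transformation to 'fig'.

The output letters match the input read backwards, each shifted +8: kin reversed is nik. Read the word backwards and shift each letter +8.
Applying it to fig: reverse → gif; then shift: g+8=o, i+8=q, f+8=n.

oqn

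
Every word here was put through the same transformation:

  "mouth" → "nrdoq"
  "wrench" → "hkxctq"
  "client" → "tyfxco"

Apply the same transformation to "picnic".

gftcft

m(12)→n(13) and o(14)→r(17) fit y≡15x+15 (mod 26); the inverse of 15 mod 26 is 7. This is an affine cipher: with a=0,…,z=25, each position x becomes (15x+15) mod 26.
On picnic: p(15)→15·15+15≡6=g; i(8)→15·8+15≡5=f; c(2)→15·2+15≡19=t; n(13)→15·13+15≡2=c; i(8)→15·8+15≡5=f; c(2)→15·2+15≡19=t (all mod 26).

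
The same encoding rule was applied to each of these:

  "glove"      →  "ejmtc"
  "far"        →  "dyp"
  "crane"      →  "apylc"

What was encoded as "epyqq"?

grass

Every letter moves 24 places later in the alphabet, wrapping around z→a.
Decoding epyqq: e−24=g, p−24=r, y−24=a, q−24=s, q−24=s.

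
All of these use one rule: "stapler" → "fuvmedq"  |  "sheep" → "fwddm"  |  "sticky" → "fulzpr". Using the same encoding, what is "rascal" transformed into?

qvfzve

s(18)→f(5) and t(19)→u(20) fit y≡15x+21 (mod 26); the inverse of 15 mod 26 is 7. Treating letters as 0–25, the rule is x ↦ 15x + 21 (mod 26).
For rascal: r(17)→15·17+21≡16=q; a(0)→15·0+21≡21=v; s(18)→15·18+21≡5=f; c(2)→15·2+21≡25=z; a(0)→15·0+21≡21=v; l(11)→15·11+21≡4=e (all mod 26).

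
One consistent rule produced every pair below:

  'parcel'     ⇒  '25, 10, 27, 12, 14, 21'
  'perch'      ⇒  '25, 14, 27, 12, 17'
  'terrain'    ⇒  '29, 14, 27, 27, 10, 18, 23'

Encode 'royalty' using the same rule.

p is letter #16 and maps to 25: an offset of 9. Each letter is replaced by its alphabet position (a=1..z=26) + 9.
For royalty: r=18→27, o=15→24, y=25→34, a=1→10, l=12→21, t=20→29, y=25→34.

27, 24, 34, 10, 21, 29, 34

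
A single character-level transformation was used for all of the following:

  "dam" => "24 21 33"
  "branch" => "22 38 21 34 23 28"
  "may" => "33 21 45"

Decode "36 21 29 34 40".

d is letter #4 and maps to 24: an offset of 20. The number is (letter's place in the alphabet, a=1) + 20.
Decoding 36 21 29 34 40: 36→(36−20)÷1=16=p, 21→(21−20)÷1=1=a, 29→(29−20)÷1=9=i, 34→(34−20)÷1=14=n, 40→(40−20)÷1=20=t.

paint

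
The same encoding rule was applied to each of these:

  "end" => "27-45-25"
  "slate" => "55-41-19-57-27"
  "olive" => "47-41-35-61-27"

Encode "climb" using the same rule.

23-41-35-43-21

e(#5)→27 and n(#14)→45: differences scale by 2, so n = 2·pos + 17. The formula is n = 2×(alphabet index, a=1) + 17.
For climb: c=3→23, l=12→41, i=9→35, m=13→43, b=2→21.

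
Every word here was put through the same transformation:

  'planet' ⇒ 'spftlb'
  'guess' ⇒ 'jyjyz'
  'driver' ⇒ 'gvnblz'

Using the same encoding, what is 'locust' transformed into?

oshazb

In planet: p→s is +3, l→p is +4, a→f is +5, n→t is +6 — the shift increases by 1 each position. The shift increases by 1 at each position, starting from +3: 3, 4, 5, ….
On locust: l+3=o, o+4=s, c+5=h, u+6=a, s+7=z, t+8=b.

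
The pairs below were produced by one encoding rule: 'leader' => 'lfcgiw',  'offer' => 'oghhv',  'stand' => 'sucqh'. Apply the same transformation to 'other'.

oujhv

In leader: l→l is +0, e→f is +1, a→c is +2, d→g is +3 — the shift increases by 1 each position. Each letter shifts forward by its position index (0, 1, 2, …) — the shift grows by one for each successive letter.
On other: o+0=o, t+1=u, h+2=j, e+3=h, r+4=v.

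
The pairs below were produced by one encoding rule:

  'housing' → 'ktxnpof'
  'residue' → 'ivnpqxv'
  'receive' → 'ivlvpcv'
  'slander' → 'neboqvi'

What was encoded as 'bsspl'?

h(7)→k(10) and o(14)→t(19) fit y≡5x+1 (mod 26); the inverse of 5 mod 26 is 21. Treating letters as 0–25, the rule is x ↦ 5x + 1 (mod 26).
Undoing it on bsspl: b(1)→21·(1−1)≡0=a; s(18)→21·(18−1)≡19=t; s(18)→21·(18−1)≡19=t; p(15)→21·(15−1)≡8=i; l(11)→21·(11−1)≡2=c (all mod 26).

attic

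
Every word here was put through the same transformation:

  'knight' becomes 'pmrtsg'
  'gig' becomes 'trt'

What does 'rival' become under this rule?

Each pair mirrors across the alphabet (k↔p, n↔m, i↔r): positions sum to 25. This is the alphabet-reversal cipher (Atbash): a becomes z, b becomes y, etc.
Applying it to rival: r↔i, i↔r, v↔e, a↔z, l↔o.

irezo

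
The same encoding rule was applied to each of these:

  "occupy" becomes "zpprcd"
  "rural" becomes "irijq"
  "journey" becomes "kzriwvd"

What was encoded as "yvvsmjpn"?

Each letter's alphabet position (a=0..z=25) is mapped through 3·x+9 mod 26 — an affine cipher.
Undoing it on yvvsmjpn: y(24)→9·(24−9)≡5=f; v(21)→9·(21−9)≡4=e; v(21)→9·(21−9)≡4=e; s(18)→9·(18−9)≡3=d; m(12)→9·(12−9)≡1=b; j(9)→9·(9−9)≡0=a; p(15)→9·(15−9)≡2=c; n(13)→9·(13−9)≡10=k (all mod 26).

feedback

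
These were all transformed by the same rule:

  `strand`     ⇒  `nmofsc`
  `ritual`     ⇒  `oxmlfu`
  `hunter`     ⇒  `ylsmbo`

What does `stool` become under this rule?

nmrru

s(18)→n(13) and t(19)→m(12) fit y≡25x+5 (mod 26); the inverse of 25 mod 26 is 25. This is an affine cipher: with a=0,…,z=25, each position x becomes (25x+5) mod 26.
On stool: s(18)→25·18+5≡13=n; t(19)→25·19+5≡12=m; o(14)→25·14+5≡17=r; o(14)→25·14+5≡17=r; l(11)→25·11+5≡20=u (all mod 26).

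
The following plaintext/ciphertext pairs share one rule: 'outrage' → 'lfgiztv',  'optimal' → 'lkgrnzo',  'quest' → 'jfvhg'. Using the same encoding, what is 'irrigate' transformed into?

riirtzgv

Each pair mirrors across the alphabet (o↔l, u↔f, t↔g): positions sum to 25. Letters are reflected about the middle of the alphabet (position → 25−position): Atbash.
For irrigate: i↔r, r↔i, r↔i, i↔r, g↔t, a↔z, t↔g, e↔v.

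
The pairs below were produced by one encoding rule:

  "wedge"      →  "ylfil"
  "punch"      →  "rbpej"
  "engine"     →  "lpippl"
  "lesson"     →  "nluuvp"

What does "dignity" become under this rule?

The shift depends on letter class: consonant w→y is +2, but vowel e→l is +7. Vowels shift forward by 7 and consonants shift forward by 2.
On dignity: d(cons)+2=f, i(vowel)+7=p, g(cons)+2=i, n(cons)+2=p, i(vowel)+7=p, t(cons)+2=v, y(cons)+2=a.

fpippva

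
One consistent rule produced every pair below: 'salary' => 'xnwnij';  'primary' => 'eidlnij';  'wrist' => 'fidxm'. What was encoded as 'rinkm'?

s(18)→x(23) and a(0)→n(13) fit y≡15x+13 (mod 26); the inverse of 15 mod 26 is 7. Treating letters as 0–25, the rule is x ↦ 15x + 13 (mod 26).
Decoding rinkm: r(17)→7·(17−13)≡2=c; i(8)→7·(8−13)≡17=r; n(13)→7·(13−13)≡0=a; k(10)→7·(10−13)≡5=f; m(12)→7·(12−13)≡19=t (all mod 26).

craft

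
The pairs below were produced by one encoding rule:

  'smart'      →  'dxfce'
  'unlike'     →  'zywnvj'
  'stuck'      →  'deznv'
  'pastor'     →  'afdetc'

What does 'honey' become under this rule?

The shift depends on letter class: consonant s→d is +11, but vowel a→f is +5. The rule splits by letter class: vowels +5, consonants +11.
On honey: h(cons)+11=s, o(vowel)+5=t, n(cons)+11=y, e(vowel)+5=j, y(cons)+11=j.

styjj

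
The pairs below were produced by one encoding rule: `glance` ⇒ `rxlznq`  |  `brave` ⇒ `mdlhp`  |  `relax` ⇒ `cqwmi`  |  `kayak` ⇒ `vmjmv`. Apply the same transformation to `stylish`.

dfjxtes

Shifts by position in glance: pos 0: g→r (+11), pos 1: l→x (+12), pos 2: a→l (+11), pos 3: n→z (+12) — repeating every 2. A repeating key of period 2 is used — shifts +11, +12 over and over.
For stylish: s+11=d, t+12=f, y+11=j, l+12=x, i+11=t, s+12=e, h+11=s.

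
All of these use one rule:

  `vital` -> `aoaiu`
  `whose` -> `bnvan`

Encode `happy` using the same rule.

In vital: v→a is +5, i→o is +6, t→a is +7, a→i is +8 — the shift increases by 1 each position. Each letter shifts forward by (position + 5), i.e. 5, 6, 7, … — the shift grows by one for each successive letter.
For happy: h+5=m, a+6=g, p+7=w, p+8=x, y+9=h.

mgwxh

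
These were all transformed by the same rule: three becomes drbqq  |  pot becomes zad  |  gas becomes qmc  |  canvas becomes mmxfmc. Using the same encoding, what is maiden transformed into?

The shift depends on letter class: consonant t→d is +10, but vowel e→q is +12. Vowels shift forward by 12 and consonants shift forward by 10.
For maiden: m(cons)+10=w, a(vowel)+12=m, i(vowel)+12=u, d(cons)+10=n, e(vowel)+12=q, n(cons)+10=x.

wmunqx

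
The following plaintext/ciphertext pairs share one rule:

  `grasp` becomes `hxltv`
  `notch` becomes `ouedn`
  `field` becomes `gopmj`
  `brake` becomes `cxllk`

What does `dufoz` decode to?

Shifts by position in grasp: pos 0: g→h (+1), pos 1: r→x (+6), pos 2: a→l (+11), pos 3: s→t (+1), pos 4: p→v (+6) — repeating every 3. It's a Vigenère-style cipher with numeric key [1,6,11]: position i shifts by key[i mod 3].
Decoding dufoz: d−1=c, u−6=o, f−11=u, o−1=n, z−6=t.

count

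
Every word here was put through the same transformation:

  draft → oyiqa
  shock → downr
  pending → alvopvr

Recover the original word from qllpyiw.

federal

A repeating key of period 3 is used — shifts +11, +7, +8 over and over.
Reversing it on qllpyiw: q−11=f, l−7=e, l−8=d, p−11=e, y−7=r, i−8=a, w−11=l.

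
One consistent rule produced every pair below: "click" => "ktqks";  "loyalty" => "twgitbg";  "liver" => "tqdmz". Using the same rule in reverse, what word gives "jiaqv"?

basin

Compare letters: c→k is +8, l→t is +8, i→q is +8 — a constant shift. It's a constant shift of +8 (ROT8).
Undoing it on jiaqv: j−8=b, i−8=a, a−8=s, q−8=i, v−8=n.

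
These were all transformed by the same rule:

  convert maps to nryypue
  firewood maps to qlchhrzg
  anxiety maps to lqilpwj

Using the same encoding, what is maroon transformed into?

xdcrzq

Shifts by position in convert: pos 0: c→n (+11), pos 1: o→r (+3), pos 2: n→y (+11), pos 3: v→y (+3) — repeating every 2. A repeating key of period 2 is used — shifts +11, +3 over and over.
For maroon: m+11=x, a+3=d, r+11=c, o+3=r, o+11=z, n+3=q.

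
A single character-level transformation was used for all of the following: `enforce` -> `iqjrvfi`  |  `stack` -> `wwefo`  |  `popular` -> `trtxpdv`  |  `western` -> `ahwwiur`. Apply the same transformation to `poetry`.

Shifts by position in enforce: pos 0: e→i (+4), pos 1: n→q (+3), pos 2: f→j (+4), pos 3: o→r (+3) — repeating every 2. A repeating key of period 2 is used — shifts +4, +3 over and over.
On poetry: p+4=t, o+3=r, e+4=i, t+3=w, r+4=v, y+3=b.

triwvb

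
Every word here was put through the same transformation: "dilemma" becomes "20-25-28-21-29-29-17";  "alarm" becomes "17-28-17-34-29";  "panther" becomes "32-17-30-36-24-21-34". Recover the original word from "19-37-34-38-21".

d is letter #4 and maps to 20: an offset of 16. Each letter is replaced by its alphabet position (a=1..z=26) + 16.
Reversing it on 19-37-34-38-21: 19→(19−16)÷1=3=c, 37→(37−16)÷1=21=u, 34→(34−16)÷1=18=r, 38→(38−16)÷1=22=v, 21→(21−16)÷1=5=e.

curve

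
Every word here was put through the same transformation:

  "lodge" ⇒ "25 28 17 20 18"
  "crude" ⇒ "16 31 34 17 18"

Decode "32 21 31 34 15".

l is letter #12 and maps to 25: an offset of 13. Each letter is replaced by its alphabet position (a=1..z=26) + 13.
Undoing it on 32 21 31 34 15: 32→(32−13)÷1=19=s, 21→(21−13)÷1=8=h, 31→(31−13)÷1=18=r, 34→(34−13)÷1=21=u, 15→(15−13)÷1=2=b.

shrub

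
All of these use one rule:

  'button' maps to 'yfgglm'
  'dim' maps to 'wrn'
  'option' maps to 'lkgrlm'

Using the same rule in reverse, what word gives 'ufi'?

Each pair mirrors across the alphabet (b↔y, u↔f, t↔g): positions sum to 25. This is the alphabet-reversal cipher (Atbash): a becomes z, b becomes y, etc.
Reversing it on ufi: u↔f, f↔u, i↔r.

fur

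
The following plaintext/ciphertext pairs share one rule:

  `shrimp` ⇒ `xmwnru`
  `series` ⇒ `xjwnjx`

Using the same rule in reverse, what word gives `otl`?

jog

It's a constant shift of +5 (ROT5).
Reversing it on otl: o−5=j, t−5=o, l−5=g.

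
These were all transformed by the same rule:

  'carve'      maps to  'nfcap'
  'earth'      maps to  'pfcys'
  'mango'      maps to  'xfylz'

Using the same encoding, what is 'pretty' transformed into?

Shifts by position in carve: pos 0: c→n (+11), pos 1: a→f (+5), pos 2: r→c (+11), pos 3: v→a (+5) — repeating every 2. It's a Vigenère-style cipher with numeric key [11,5]: position i shifts by key[i mod 2].
Applying it to pretty: p+11=a, r+5=w, e+11=p, t+5=y, t+11=e, y+5=d.

awpyed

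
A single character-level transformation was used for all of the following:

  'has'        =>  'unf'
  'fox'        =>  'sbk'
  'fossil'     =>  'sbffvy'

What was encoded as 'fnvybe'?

sailor

Every letter moves 13 places later in the alphabet, wrapping around z→a.
Undoing it on fnvybe: f−13=s, n−13=a, v−13=i, y−13=l, b−13=o, e−13=r.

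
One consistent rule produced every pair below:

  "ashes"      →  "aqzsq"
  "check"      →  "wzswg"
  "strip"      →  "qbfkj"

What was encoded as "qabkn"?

satin

Each letter's alphabet position (a=0..z=25) is mapped through 11·x+0 mod 26 — an affine cipher.
Undoing it on qabkn: q(16)→19·(16−0)≡18=s; a(0)→19·(0−0)≡0=a; b(1)→19·(1−0)≡19=t; k(10)→19·(10−0)≡8=i; n(13)→19·(13−0)≡13=n (all mod 26).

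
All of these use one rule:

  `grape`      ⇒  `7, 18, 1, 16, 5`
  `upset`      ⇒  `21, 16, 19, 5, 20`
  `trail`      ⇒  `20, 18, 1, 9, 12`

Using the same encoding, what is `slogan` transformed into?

19, 12, 15, 7, 1, 14

g is letter #7 and maps to 7: an offset of 0. Letters become their 1-indexed alphabet positions: a=1 … z=26.
For slogan: s=19→19, l=12→12, o=15→15, g=7→7, a=1→1, n=14→14.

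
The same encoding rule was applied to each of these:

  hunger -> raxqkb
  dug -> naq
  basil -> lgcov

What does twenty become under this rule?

The rule splits by letter class: vowels +6, consonants +10.
For twenty: t(cons)+10=d, w(cons)+10=g, e(vowel)+6=k, n(cons)+10=x, t(cons)+10=d, y(cons)+10=i.

dgkxdi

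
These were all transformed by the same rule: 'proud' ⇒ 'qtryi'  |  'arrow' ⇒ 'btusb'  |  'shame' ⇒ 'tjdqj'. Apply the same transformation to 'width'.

xkgxm

In proud: p→q is +1, r→t is +2, o→r is +3, u→y is +4 — the shift increases by 1 each position. Each letter shifts forward by (position + 1), i.e. 1, 2, 3, … — the shift grows by one for each successive letter.
On width: w+1=x, i+2=k, d+3=g, t+4=x, h+5=m.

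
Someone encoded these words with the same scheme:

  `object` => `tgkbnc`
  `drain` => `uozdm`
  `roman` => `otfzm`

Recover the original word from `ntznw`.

Each letter's alphabet position (a=0..z=25) is mapped through 7·x+25 mod 26 — an affine cipher.
Decoding ntznw: n(13)→15·(13−25)≡2=c; t(19)→15·(19−25)≡14=o; z(25)→15·(25−25)≡0=a; n(13)→15·(13−25)≡2=c; w(22)→15·(22−25)≡7=h (all mod 26).

coach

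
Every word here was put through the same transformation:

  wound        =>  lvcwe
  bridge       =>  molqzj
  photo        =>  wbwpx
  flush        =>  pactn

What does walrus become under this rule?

The output letters match the input read backwards, each shifted +8: wound reversed is dnuow. Two steps: reverse the string, then apply a Caesar shift of +8.
Applying it to walrus: reverse → surlaw; then shift: s+8=a, u+8=c, r+8=z, l+8=t, a+8=i, w+8=e.

acztie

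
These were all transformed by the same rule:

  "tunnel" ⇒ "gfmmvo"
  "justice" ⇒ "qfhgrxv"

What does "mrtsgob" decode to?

nightly

Letters are reflected about the middle of the alphabet (position → 25−position): Atbash.
Reversing it on mrtsgob: m↔n, r↔i, t↔g, s↔h, g↔t, o↔l, b↔y.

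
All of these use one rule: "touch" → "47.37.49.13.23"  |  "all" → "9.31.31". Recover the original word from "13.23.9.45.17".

chase

The formula is n = 2×(alphabet index, a=1) + 7.
Undoing it on 13.23.9.45.17: 13→(13−7)÷2=3=c, 23→(23−7)÷2=8=h, 9→(9−7)÷2=1=a, 45→(45−7)÷2=19=s, 17→(17−7)÷2=5=e.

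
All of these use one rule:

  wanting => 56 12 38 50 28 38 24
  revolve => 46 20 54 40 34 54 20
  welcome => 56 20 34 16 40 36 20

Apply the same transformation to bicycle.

14 28 16 60 16 34 20

w(#23)→56 and a(#1)→12: differences scale by 2, so n = 2·pos + 10. With a=1..z=26, the number is 2·pos + 10.
Applying it to bicycle: b=2→14, i=9→28, c=3→16, y=25→60, c=3→16, l=12→34, e=5→20.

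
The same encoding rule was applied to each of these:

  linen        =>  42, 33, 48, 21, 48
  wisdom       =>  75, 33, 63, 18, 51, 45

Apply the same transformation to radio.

l(#12)→42 and i(#9)→33: differences scale by 3, so n = 3·pos + 6. With a=1..z=26, the number is 3·pos + 6.
For radio: r=18→60, a=1→9, d=4→18, i=9→33, o=15→51.

60, 9, 18, 33, 51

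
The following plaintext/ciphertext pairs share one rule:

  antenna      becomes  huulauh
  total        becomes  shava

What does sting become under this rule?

nupaz

The word is reversed, then every letter is shifted forward by 7.
For sting: reverse → gnits; then shift: g+7=n, n+7=u, i+7=p, t+7=a, s+7=z.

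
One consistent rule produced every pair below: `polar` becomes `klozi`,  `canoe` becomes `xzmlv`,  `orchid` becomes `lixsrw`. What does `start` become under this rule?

hgzig

Each pair mirrors across the alphabet (p↔k, o↔l, l↔o): positions sum to 25. This is the alphabet-reversal cipher (Atbash): a becomes z, b becomes y, etc.
For start: s↔h, t↔g, a↔z, r↔i, t↔g.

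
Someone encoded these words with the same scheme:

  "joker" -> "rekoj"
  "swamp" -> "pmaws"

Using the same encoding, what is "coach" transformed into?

hcaoc

The output letters match the input read backwards: joker reversed is rekoj. It's just the letters in reverse order.
On coach: reverse → hcaoc.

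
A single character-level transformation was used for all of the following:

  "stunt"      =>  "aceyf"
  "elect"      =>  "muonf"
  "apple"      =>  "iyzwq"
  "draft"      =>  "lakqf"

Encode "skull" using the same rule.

In stunt: s→a is +8, t→c is +9, u→e is +10, n→y is +11 — the shift increases by 1 each position. The shift increases by 1 at each position, starting from +8: 8, 9, 10, ….
For skull: s+8=a, k+9=t, u+10=e, l+11=w, l+12=x.

atewx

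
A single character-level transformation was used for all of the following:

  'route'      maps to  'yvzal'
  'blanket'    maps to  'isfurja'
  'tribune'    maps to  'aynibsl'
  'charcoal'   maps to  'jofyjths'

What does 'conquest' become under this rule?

jvsxbjza

Shifts by position in route: pos 0: r→y (+7), pos 1: o→v (+7), pos 2: u→z (+5), pos 3: t→a (+7), pos 4: e→l (+7) — repeating every 3. The shifts repeat in a cycle of length 3: positions 0,1,… shift by +7, +7, +5, then the pattern repeats.
On conquest: c+7=j, o+7=v, n+5=s, q+7=x, u+7=b, e+5=j, s+7=z, t+7=a.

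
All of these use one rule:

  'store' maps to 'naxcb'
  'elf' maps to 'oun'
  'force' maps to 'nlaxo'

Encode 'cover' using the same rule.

anexl

The output letters match the input read backwards, each shifted +9: store reversed is erots. The word is reversed, then every letter is shifted forward by 9.
On cover: reverse → revoc; then shift: r+9=a, e+9=n, v+9=e, o+9=x, c+9=l.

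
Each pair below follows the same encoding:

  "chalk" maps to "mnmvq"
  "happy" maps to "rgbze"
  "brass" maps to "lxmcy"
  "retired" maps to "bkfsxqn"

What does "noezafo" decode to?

Shifts by position in chalk: pos 0: c→m (+10), pos 1: h→n (+6), pos 2: a→m (+12), pos 3: l→v (+10), pos 4: k→q (+6) — repeating every 3. A repeating key of period 3 is used — shifts +10, +6, +12 over and over.
Undoing it on noezafo: n−10=d, o−6=i, e−12=s, z−10=p, a−6=u, f−12=t, o−10=e.

dispute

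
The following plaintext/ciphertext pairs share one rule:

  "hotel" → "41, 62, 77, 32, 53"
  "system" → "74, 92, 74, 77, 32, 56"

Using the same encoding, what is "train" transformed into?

77, 71, 20, 44, 59

h(#8)→41 and o(#15)→62: differences scale by 3, so n = 3·pos + 17. The formula is n = 3×(alphabet index, a=1) + 17.
Applying it to train: t=20→77, r=18→71, a=1→20, i=9→44, n=14→59.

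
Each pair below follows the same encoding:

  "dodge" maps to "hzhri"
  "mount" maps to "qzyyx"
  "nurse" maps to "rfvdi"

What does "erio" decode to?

aged

Shifts by position in dodge: pos 0: d→h (+4), pos 1: o→z (+11), pos 2: d→h (+4), pos 3: g→r (+11) — repeating every 2. The shifts repeat in a cycle of length 2: positions 0,1,… shift by +4, +11, then the pattern repeats.
Decoding erio: e−4=a, r−11=g, i−4=e, o−11=d.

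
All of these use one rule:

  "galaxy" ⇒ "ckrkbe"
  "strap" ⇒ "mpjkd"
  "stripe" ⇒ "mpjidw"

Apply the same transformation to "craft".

g(6)→c(2) and a(0)→k(10) fit y≡3x+10 (mod 26); the inverse of 3 mod 26 is 9. Each letter's alphabet position (a=0..z=25) is mapped through 3·x+10 mod 26 — an affine cipher.
Applying it to craft: c(2)→3·2+10≡16=q; r(17)→3·17+10≡9=j; a(0)→3·0+10≡10=k; f(5)→3·5+10≡25=z; t(19)→3·19+10≡15=p (all mod 26).

qjkzp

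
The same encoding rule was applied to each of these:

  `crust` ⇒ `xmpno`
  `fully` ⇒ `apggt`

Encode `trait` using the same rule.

Compare letters: c→x is +21, r→m is +21, u→p is +21 — a constant shift. It's a constant shift of +21 (ROT21).
On trait: t+21=o, r+21=m, a+21=v, i+21=d, t+21=o.

omvdo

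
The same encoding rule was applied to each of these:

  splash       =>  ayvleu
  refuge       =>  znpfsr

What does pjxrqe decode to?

hanger

In splash: s→a is +8, p→y is +9, l→v is +10, a→l is +11 — the shift increases by 1 each position. Each letter shifts forward by (position + 8), i.e. 8, 9, 10, … — the shift grows by one for each successive letter.
Undoing it on pjxrqe: p−8=h, j−9=a, x−10=n, r−11=g, q−12=e, e−13=r.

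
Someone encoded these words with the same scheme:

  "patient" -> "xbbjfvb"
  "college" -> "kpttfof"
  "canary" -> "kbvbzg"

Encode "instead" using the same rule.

Vowels shift forward by 1 and consonants shift forward by 8.
Applying it to instead: i(vowel)+1=j, n(cons)+8=v, s(cons)+8=a, t(cons)+8=b, e(vowel)+1=f, a(vowel)+1=b, d(cons)+8=l.

jvabfbl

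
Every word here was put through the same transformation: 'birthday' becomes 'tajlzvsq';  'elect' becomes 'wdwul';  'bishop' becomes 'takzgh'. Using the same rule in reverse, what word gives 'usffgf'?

cannon

Every letter moves 18 places later in the alphabet, wrapping around z→a.
Decoding usffgf: u−18=c, s−18=a, f−18=n, f−18=n, g−18=o, f−18=n.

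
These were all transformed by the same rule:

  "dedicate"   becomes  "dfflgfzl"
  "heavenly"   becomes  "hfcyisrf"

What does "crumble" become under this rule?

cswpfqk

Letter i (0-indexed) is shifted by i+0, so successive shifts are 0, 1, 2, ….
For crumble: c+0=c, r+1=s, u+2=w, m+3=p, b+4=f, l+5=q, e+6=k.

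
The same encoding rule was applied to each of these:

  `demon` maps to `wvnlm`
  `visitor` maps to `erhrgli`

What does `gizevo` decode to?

Each letter is replaced by its mirror in the alphabet: a↔z, b↔y, c↔x, and so on (the Atbash cipher).
Undoing it on gizevo: g↔t, i↔r, z↔a, e↔v, v↔e, o↔l.

travel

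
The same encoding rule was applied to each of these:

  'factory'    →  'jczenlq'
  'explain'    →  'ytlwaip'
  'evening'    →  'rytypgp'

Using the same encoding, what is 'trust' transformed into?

edfce

Two steps: reverse the string, then apply a Caesar shift of +11.
For trust: reverse → tsurt; then shift: t+11=e, s+11=d, u+11=f, r+11=c, t+11=e.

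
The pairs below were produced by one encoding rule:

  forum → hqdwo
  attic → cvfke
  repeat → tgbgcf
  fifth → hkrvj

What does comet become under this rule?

eqygv

Shifts by position in forum: pos 0: f→h (+2), pos 1: o→q (+2), pos 2: r→d (+12), pos 3: u→w (+2), pos 4: m→o (+2) — repeating every 3. It's a Vigenère-style cipher with numeric key [2,2,12]: position i shifts by key[i mod 3].
On comet: c+2=e, o+2=q, m+12=y, e+2=g, t+2=v.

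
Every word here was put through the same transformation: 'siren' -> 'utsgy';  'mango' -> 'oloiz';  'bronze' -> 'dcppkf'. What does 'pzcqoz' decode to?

nobody

Shifts by position in siren: pos 0: s→u (+2), pos 1: i→t (+11), pos 2: r→s (+1), pos 3: e→g (+2), pos 4: n→y (+11) — repeating every 3. It's a Vigenère-style cipher with numeric key [2,11,1]: position i shifts by key[i mod 3].
Reversing it on pzcqoz: p−2=n, z−11=o, c−1=b, q−2=o, o−11=d, z−1=y.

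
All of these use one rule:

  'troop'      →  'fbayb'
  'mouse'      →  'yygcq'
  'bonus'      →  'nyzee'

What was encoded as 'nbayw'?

brook

Shifts by position in troop: pos 0: t→f (+12), pos 1: r→b (+10), pos 2: o→a (+12), pos 3: o→y (+10) — repeating every 2. A repeating key of period 2 is used — shifts +12, +10 over and over.
Undoing it on nbayw: n−12=b, b−10=r, a−12=o, y−10=o, w−12=k.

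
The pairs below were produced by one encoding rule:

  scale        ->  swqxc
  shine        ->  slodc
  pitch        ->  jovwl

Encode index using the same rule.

s(18)→s(18) and c(2)→w(22) fit y≡3x+16 (mod 26); the inverse of 3 mod 26 is 9. This is an affine cipher: with a=0,…,z=25, each position x becomes (3x+16) mod 26.
On index: i(8)→3·8+16≡14=o; n(13)→3·13+16≡3=d; d(3)→3·3+16≡25=z; e(4)→3·4+16≡2=c; x(23)→3·23+16≡7=h (all mod 26).

odzch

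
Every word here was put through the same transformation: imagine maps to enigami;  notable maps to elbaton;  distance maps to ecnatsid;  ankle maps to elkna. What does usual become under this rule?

lausu

The output letters match the input read backwards: imagine reversed is enigami. The word is simply reversed.
On usual: reverse → lausu.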